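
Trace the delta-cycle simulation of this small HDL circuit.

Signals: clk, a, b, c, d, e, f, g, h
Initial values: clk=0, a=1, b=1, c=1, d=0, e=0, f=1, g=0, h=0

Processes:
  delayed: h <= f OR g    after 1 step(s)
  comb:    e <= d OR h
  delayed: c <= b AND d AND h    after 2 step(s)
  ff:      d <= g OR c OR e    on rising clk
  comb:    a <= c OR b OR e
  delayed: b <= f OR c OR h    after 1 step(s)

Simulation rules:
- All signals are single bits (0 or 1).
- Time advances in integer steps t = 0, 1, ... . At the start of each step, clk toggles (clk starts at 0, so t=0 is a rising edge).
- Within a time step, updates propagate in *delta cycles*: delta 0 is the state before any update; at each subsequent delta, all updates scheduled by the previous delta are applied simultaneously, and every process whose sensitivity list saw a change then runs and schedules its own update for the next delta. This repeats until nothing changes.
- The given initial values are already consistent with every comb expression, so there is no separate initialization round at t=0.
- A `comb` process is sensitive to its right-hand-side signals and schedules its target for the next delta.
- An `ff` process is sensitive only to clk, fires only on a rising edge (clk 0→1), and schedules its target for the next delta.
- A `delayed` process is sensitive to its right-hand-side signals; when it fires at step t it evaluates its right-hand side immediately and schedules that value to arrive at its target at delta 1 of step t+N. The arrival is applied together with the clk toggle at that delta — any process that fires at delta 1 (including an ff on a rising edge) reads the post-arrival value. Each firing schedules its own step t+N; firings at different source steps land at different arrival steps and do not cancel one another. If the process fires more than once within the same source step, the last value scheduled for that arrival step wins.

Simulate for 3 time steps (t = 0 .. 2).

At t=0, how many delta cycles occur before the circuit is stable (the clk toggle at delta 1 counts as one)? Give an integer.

t0.Δ0 a=1 h=0 b=1 d=0 clk=0 g=0 c=1 e=0 f=1
t0.Δ1 a=1 h=0 b=1 d=0 clk=1 g=0 c=1 e=0 f=1
t0.Δ2 a=1 h=0 b=1 d=1 clk=1 g=0 c=1 e=0 f=1
t0.Δ3 a=1 h=0 b=1 d=1 clk=1 g=0 c=1 e=1 f=1
t1.Δ0 a=1 h=0 b=1 d=1 clk=1 g=0 c=1 e=1 f=1
t1.Δ1 a=1 h=0 b=1 d=1 clk=0 g=0 c=1 e=1 f=1
t2.Δ0 a=1 h=0 b=1 d=1 clk=0 g=0 c=1 e=1 f=1
t2.Δ1 a=1 h=0 b=1 d=1 clk=1 g=0 c=0 e=1 f=1

3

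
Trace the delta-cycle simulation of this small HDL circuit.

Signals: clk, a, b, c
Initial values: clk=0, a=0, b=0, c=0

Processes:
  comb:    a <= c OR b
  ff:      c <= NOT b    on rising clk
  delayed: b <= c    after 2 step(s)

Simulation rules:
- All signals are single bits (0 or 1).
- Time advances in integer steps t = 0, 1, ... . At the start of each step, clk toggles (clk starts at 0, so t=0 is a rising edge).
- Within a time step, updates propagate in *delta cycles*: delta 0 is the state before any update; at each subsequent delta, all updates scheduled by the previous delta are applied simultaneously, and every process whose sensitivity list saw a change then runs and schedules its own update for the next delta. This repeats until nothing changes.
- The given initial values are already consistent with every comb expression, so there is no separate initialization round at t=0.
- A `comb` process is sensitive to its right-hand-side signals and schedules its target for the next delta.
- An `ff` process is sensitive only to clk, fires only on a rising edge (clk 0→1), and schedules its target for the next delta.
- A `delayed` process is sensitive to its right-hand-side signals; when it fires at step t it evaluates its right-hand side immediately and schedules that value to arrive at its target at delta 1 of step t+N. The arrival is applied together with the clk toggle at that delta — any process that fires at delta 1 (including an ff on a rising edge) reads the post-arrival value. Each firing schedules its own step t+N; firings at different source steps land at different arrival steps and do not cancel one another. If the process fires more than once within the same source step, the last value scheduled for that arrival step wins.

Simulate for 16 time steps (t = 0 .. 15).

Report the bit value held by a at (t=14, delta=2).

1

[bits: a,clk,c,b]
t=0: Δ0=0000 Δ1=0100 Δ2=0110 Δ3=1110 | 3Δ
t=1: Δ0=1110 Δ1=1010 | 1Δ
t=2: Δ0=1010 Δ1=1111 Δ2=1101 | 2Δ
t=3: Δ0=1101 Δ1=1001 | 1Δ
t=4: Δ0=1001 Δ1=1100 Δ2=0110 Δ3=1110 | 3Δ
t=5: Δ0=1110 Δ1=1010 | 1Δ
t=6: Δ0=1010 Δ1=1111 Δ2=1101 | 2Δ
t=7: Δ0=1101 Δ1=1001 | 1Δ
t=8: Δ0=1001 Δ1=1100 Δ2=0110 Δ3=1110 | 3Δ
t=9: Δ0=1110 Δ1=1010 | 1Δ
t=10: Δ0=1010 Δ1=1111 Δ2=1101 | 2Δ
t=11: Δ0=1101 Δ1=1001 | 1Δ
t=12: Δ0=1001 Δ1=1100 Δ2=0110 Δ3=1110 | 3Δ
t=13: Δ0=1110 Δ1=1010 | 1Δ
t=14: Δ0=1010 Δ1=1111 Δ2=1101 | 2Δ
t=15: Δ0=1101 Δ1=1001 | 1Δ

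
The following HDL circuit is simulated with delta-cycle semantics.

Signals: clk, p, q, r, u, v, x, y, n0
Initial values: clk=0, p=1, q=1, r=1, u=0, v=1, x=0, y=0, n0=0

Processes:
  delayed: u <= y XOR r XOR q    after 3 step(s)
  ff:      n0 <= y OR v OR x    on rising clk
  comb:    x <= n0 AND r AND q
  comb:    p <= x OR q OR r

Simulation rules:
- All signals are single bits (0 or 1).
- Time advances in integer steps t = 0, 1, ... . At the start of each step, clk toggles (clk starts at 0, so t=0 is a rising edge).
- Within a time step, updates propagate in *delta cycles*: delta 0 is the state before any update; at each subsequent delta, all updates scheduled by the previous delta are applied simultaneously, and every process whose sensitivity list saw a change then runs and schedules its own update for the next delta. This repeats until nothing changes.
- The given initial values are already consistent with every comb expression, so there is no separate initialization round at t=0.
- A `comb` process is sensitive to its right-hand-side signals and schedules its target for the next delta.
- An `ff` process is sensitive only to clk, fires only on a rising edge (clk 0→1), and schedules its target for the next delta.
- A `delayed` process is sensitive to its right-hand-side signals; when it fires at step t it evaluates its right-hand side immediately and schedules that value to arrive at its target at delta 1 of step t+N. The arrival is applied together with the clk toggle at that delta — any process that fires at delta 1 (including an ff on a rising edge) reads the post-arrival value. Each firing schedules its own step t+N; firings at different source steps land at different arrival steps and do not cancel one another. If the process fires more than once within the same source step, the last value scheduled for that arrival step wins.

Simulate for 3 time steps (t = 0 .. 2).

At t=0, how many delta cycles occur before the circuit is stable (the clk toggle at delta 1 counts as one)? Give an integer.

3

t0.Δ0 n0=0 q=1 v=1 y=0 p=1 r=1 u=0 x=0 clk=0
t0.Δ1 n0=0 q=1 v=1 y=0 p=1 r=1 u=0 x=0 clk=1
t0.Δ2 n0=1 q=1 v=1 y=0 p=1 r=1 u=0 x=0 clk=1
t0.Δ3 n0=1 q=1 v=1 y=0 p=1 r=1 u=0 x=1 clk=1
t1.Δ0 n0=1 q=1 v=1 y=0 p=1 r=1 u=0 x=1 clk=1
t1.Δ1 n0=1 q=1 v=1 y=0 p=1 r=1 u=0 x=1 clk=0
t2.Δ0 n0=1 q=1 v=1 y=0 p=1 r=1 u=0 x=1 clk=0
t2.Δ1 n0=1 q=1 v=1 y=0 p=1 r=1 u=0 x=1 clk=1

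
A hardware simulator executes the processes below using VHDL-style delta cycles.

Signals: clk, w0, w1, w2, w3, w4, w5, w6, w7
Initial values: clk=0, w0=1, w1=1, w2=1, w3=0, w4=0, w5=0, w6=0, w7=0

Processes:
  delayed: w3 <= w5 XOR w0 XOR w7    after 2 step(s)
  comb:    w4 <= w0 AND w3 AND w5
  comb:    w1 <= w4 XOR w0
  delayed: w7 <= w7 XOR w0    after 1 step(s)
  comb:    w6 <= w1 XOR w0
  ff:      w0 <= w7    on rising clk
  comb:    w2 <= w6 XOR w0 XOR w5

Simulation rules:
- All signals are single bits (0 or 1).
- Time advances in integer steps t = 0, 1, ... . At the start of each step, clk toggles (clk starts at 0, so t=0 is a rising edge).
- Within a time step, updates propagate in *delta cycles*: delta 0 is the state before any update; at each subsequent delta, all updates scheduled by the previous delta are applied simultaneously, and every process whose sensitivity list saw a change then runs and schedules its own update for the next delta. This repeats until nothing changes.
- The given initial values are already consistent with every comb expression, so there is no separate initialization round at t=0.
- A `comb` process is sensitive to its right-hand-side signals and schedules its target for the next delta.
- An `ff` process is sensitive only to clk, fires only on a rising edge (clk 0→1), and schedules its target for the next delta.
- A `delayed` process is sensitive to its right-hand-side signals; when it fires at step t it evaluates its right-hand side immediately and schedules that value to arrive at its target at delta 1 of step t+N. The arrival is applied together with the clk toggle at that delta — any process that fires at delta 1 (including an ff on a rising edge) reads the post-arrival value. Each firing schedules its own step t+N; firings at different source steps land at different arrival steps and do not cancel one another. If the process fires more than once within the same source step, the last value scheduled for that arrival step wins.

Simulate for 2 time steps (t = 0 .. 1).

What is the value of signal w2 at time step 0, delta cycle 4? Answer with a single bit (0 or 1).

t=0 Δ0: w1=1 w3=0 w4=0 clk=0 w0=1 w6=0 w2=1 w5=0 w7=0
  Δ1: clk:0→1
  Δ2: w0:1→0
  Δ3: w1:1→0, w6:0→1, w2:1→0
  Δ4: w6:1→0, w2:0→1
  Δ5: w2:1→0
  (5Δ to stable)
t=1 Δ0: w1=0 w3=0 w4=0 clk=1 w0=0 w6=0 w2=0 w5=0 w7=0
  Δ1: clk:1→0
  (1Δ to stable)

1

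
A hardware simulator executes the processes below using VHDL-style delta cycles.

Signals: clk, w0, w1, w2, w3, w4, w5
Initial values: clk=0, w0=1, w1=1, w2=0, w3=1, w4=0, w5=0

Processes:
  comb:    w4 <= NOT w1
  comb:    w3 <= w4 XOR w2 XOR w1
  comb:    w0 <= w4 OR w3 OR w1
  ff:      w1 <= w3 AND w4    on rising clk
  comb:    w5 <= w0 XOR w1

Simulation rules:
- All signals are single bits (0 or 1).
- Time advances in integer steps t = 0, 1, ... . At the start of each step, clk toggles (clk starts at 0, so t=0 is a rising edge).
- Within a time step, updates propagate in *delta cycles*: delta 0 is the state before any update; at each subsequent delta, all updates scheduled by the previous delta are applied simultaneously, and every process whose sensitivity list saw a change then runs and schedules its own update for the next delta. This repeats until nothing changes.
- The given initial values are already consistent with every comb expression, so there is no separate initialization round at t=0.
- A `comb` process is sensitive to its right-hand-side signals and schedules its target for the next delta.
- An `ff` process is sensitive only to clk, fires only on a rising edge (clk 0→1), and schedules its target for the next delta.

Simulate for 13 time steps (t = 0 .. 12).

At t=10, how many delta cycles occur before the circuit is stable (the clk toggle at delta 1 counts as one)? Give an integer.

4

[bits: w3,w2,clk,w5,w4,w1,w0]
t=0: Δ0=1000011 Δ1=1010011 Δ2=1010001 Δ3=0011101 Δ4=1011101 | 4Δ
t=1: Δ0=1011101 Δ1=1001101 | 1Δ
t=2: Δ0=1001101 Δ1=1011101 Δ2=1011111 Δ3=0010011 Δ4=1010011 | 4Δ
t=3: Δ0=1010011 Δ1=1000011 | 1Δ
t=4: Δ0=1000011 Δ1=1010011 Δ2=1010001 Δ3=0011101 Δ4=1011101 | 4Δ
t=5: Δ0=1011101 Δ1=1001101 | 1Δ
t=6: Δ0=1001101 Δ1=1011101 Δ2=1011111 Δ3=0010011 Δ4=1010011 | 4Δ
t=7: Δ0=1010011 Δ1=1000011 | 1Δ
t=8: Δ0=1000011 Δ1=1010011 Δ2=1010001 Δ3=0011101 Δ4=1011101 | 4Δ
t=9: Δ0=1011101 Δ1=1001101 | 1Δ
t=10: Δ0=1001101 Δ1=1011101 Δ2=1011111 Δ3=0010011 Δ4=1010011 | 4Δ
t=11: Δ0=1010011 Δ1=1000011 | 1Δ
t=12: Δ0=1000011 Δ1=1010011 Δ2=1010001 Δ3=0011101 Δ4=1011101 | 4Δ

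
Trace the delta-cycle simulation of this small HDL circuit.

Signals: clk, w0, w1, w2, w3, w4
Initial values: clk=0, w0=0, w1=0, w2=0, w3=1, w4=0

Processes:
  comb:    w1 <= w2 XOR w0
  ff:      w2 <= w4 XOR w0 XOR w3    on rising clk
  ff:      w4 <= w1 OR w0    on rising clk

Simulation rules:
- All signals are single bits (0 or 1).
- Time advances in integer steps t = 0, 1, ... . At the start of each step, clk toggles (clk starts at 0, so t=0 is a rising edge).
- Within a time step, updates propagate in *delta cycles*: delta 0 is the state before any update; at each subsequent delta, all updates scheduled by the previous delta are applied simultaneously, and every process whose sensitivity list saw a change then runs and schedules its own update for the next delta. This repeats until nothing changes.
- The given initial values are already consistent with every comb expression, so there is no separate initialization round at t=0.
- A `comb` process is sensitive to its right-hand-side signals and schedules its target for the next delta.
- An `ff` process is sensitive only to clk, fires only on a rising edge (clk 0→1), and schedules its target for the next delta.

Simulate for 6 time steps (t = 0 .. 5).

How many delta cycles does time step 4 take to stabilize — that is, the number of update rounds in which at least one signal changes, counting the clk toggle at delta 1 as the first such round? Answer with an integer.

[bits: w4,w2,w0,w1,w3,clk]
t=0: Δ0=000010 Δ1=000011 Δ2=010011 Δ3=010111 | 3Δ
t=1: Δ0=010111 Δ1=010110 | 1Δ
t=2: Δ0=010110 Δ1=010111 Δ2=110111 | 2Δ
t=3: Δ0=110111 Δ1=110110 | 1Δ
t=4: Δ0=110110 Δ1=110111 Δ2=100111 Δ3=100011 | 3Δ
t=5: Δ0=100011 Δ1=100010 | 1Δ

3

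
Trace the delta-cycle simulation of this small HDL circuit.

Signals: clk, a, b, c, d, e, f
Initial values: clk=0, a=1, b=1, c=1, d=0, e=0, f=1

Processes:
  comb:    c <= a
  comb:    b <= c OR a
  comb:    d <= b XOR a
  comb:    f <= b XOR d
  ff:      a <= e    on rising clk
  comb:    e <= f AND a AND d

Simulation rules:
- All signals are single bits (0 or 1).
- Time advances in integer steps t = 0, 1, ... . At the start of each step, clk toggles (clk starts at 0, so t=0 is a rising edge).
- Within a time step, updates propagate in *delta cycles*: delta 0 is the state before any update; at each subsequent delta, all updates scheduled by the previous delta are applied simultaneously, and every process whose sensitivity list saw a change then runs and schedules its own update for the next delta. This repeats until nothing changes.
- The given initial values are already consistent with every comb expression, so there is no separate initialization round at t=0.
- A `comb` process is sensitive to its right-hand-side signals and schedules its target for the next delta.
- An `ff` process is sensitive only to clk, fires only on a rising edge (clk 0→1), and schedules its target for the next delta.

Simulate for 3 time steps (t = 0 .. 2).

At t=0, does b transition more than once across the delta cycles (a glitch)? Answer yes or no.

[bits: f,clk,d,b,e,c,a]
t=0: Δ0=1001011 Δ1=1101011 Δ2=1101010 Δ3=1111000 Δ4=0110000 Δ5=1100000 Δ6=0100000 | 6Δ
t=1: Δ0=0100000 Δ1=0000000 | 1Δ
t=2: Δ0=0000000 Δ1=0100000 | 1Δ

no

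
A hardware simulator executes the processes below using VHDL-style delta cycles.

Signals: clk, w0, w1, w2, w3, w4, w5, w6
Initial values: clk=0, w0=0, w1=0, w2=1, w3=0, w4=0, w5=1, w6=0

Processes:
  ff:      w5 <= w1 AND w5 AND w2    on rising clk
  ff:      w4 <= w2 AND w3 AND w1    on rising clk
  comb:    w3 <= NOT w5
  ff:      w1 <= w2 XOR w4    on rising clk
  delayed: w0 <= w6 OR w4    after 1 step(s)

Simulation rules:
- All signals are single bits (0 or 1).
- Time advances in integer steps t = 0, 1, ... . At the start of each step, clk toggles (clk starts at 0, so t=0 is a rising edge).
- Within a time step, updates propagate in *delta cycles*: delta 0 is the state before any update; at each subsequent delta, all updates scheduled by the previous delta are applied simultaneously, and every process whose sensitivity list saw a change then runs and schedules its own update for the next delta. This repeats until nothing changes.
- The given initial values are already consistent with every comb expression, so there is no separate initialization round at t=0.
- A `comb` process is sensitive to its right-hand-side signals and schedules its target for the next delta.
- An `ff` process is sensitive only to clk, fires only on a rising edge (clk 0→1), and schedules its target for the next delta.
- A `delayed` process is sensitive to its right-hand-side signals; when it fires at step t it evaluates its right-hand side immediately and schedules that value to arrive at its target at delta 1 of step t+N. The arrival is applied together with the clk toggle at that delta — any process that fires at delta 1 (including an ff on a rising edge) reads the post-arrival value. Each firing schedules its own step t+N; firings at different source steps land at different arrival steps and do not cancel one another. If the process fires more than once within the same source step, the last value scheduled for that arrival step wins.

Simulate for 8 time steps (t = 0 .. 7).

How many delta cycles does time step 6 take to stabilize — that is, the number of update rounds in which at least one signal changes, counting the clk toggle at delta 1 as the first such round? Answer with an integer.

2

t0.Δ0 w0=0 w3=0 clk=0 w1=0 w6=0 w5=1 w2=1 w4=0
t0.Δ1 w0=0 w3=0 clk=1 w1=0 w6=0 w5=1 w2=1 w4=0
t0.Δ2 w0=0 w3=0 clk=1 w1=1 w6=0 w5=0 w2=1 w4=0
t0.Δ3 w0=0 w3=1 clk=1 w1=1 w6=0 w5=0 w2=1 w4=0
t1.Δ0 w0=0 w3=1 clk=1 w1=1 w6=0 w5=0 w2=1 w4=0
t1.Δ1 w0=0 w3=1 clk=0 w1=1 w6=0 w5=0 w2=1 w4=0
t2.Δ0 w0=0 w3=1 clk=0 w1=1 w6=0 w5=0 w2=1 w4=0
t2.Δ1 w0=0 w3=1 clk=1 w1=1 w6=0 w5=0 w2=1 w4=0
t2.Δ2 w0=0 w3=1 clk=1 w1=1 w6=0 w5=0 w2=1 w4=1
t3.Δ0 w0=0 w3=1 clk=1 w1=1 w6=0 w5=0 w2=1 w4=1
t3.Δ1 w0=1 w3=1 clk=0 w1=1 w6=0 w5=0 w2=1 w4=1
t4.Δ0 w0=1 w3=1 clk=0 w1=1 w6=0 w5=0 w2=1 w4=1
t4.Δ1 w0=1 w3=1 clk=1 w1=1 w6=0 w5=0 w2=1 w4=1
t4.Δ2 w0=1 w3=1 clk=1 w1=0 w6=0 w5=0 w2=1 w4=1
t5.Δ0 w0=1 w3=1 clk=1 w1=0 w6=0 w5=0 w2=1 w4=1
t5.Δ1 w0=1 w3=1 clk=0 w1=0 w6=0 w5=0 w2=1 w4=1
t6.Δ0 w0=1 w3=1 clk=0 w1=0 w6=0 w5=0 w2=1 w4=1
t6.Δ1 w0=1 w3=1 clk=1 w1=0 w6=0 w5=0 w2=1 w4=1
t6.Δ2 w0=1 w3=1 clk=1 w1=0 w6=0 w5=0 w2=1 w4=0
t7.Δ0 w0=1 w3=1 clk=1 w1=0 w6=0 w5=0 w2=1 w4=0
t7.Δ1 w0=0 w3=1 clk=0 w1=0 w6=0 w5=0 w2=1 w4=0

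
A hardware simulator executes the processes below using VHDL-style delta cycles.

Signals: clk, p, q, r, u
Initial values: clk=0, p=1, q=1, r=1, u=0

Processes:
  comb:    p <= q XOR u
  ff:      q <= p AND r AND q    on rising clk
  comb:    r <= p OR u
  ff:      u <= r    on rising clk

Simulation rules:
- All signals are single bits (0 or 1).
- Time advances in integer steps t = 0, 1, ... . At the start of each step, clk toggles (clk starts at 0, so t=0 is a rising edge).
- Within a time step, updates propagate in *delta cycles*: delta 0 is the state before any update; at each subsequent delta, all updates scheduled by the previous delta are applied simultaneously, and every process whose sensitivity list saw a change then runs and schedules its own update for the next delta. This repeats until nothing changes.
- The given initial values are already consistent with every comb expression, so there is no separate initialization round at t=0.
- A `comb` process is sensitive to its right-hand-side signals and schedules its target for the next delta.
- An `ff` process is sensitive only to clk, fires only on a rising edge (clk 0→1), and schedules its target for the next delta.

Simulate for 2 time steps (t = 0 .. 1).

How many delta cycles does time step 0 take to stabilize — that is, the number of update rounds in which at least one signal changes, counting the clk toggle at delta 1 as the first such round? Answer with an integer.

3

[bits: p,r,u,clk,q]
t=0: Δ0=11001 Δ1=11011 Δ2=11111 Δ3=01111 | 3Δ
t=1: Δ0=01111 Δ1=01101 | 1Δ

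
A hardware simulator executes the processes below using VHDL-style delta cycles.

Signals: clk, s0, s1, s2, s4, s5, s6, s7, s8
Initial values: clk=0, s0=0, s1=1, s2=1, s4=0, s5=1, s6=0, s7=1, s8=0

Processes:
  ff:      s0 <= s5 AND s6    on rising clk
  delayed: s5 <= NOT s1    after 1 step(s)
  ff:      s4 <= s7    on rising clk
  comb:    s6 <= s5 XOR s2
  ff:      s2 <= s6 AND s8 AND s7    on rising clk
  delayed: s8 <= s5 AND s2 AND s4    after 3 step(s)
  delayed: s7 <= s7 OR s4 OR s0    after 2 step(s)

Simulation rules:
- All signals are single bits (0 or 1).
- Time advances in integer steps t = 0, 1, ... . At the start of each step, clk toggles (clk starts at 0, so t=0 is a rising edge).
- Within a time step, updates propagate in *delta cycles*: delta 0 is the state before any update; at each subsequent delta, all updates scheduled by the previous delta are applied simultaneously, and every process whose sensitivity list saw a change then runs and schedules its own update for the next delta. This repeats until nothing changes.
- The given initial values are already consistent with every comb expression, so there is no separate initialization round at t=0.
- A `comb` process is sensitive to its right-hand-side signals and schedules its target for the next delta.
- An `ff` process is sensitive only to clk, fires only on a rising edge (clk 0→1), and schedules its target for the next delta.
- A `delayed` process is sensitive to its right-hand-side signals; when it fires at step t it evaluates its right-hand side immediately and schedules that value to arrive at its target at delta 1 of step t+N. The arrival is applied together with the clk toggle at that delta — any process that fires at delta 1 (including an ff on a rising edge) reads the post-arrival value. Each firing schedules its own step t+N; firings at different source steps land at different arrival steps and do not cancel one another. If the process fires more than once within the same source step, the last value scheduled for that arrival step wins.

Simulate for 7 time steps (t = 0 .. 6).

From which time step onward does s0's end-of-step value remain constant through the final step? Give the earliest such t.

t0.Δ0 s6=0 s1=1 s0=0 clk=0 s7=1 s5=1 s2=1 s4=0 s8=0
t0.Δ1 s6=0 s1=1 s0=0 clk=1 s7=1 s5=1 s2=1 s4=0 s8=0
t0.Δ2 s6=0 s1=1 s0=0 clk=1 s7=1 s5=1 s2=0 s4=1 s8=0
t0.Δ3 s6=1 s1=1 s0=0 clk=1 s7=1 s5=1 s2=0 s4=1 s8=0
t1.Δ0 s6=1 s1=1 s0=0 clk=1 s7=1 s5=1 s2=0 s4=1 s8=0
t1.Δ1 s6=1 s1=1 s0=0 clk=0 s7=1 s5=1 s2=0 s4=1 s8=0
t2.Δ0 s6=1 s1=1 s0=0 clk=0 s7=1 s5=1 s2=0 s4=1 s8=0
t2.Δ1 s6=1 s1=1 s0=0 clk=1 s7=1 s5=1 s2=0 s4=1 s8=0
t2.Δ2 s6=1 s1=1 s0=1 clk=1 s7=1 s5=1 s2=0 s4=1 s8=0
t3.Δ0 s6=1 s1=1 s0=1 clk=1 s7=1 s5=1 s2=0 s4=1 s8=0
t3.Δ1 s6=1 s1=1 s0=1 clk=0 s7=1 s5=1 s2=0 s4=1 s8=0
t4.Δ0 s6=1 s1=1 s0=1 clk=0 s7=1 s5=1 s2=0 s4=1 s8=0
t4.Δ1 s6=1 s1=1 s0=1 clk=1 s7=1 s5=1 s2=0 s4=1 s8=0
t5.Δ0 s6=1 s1=1 s0=1 clk=1 s7=1 s5=1 s2=0 s4=1 s8=0
t5.Δ1 s6=1 s1=1 s0=1 clk=0 s7=1 s5=1 s2=0 s4=1 s8=0
t6.Δ0 s6=1 s1=1 s0=1 clk=0 s7=1 s5=1 s2=0 s4=1 s8=0
t6.Δ1 s6=1 s1=1 s0=1 clk=1 s7=1 s5=1 s2=0 s4=1 s8=0

2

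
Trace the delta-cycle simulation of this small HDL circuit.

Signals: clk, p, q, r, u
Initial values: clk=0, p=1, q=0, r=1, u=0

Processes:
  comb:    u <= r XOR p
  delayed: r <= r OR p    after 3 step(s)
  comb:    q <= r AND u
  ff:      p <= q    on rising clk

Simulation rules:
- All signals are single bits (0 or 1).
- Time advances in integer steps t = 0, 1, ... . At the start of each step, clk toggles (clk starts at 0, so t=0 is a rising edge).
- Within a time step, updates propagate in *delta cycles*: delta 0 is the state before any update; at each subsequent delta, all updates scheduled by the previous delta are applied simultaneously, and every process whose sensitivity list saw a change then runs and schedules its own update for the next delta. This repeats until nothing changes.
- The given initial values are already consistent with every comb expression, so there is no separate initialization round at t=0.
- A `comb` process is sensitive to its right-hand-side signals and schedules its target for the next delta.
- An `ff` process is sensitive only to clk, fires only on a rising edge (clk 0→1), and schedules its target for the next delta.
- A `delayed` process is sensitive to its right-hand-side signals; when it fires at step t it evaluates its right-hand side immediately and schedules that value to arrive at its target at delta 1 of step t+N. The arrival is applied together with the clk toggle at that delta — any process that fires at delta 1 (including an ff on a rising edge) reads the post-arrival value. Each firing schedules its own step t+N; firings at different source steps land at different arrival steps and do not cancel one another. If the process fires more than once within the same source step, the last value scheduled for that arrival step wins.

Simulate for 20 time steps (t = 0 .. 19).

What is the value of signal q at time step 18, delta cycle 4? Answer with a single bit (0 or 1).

t=0 Δ0: r=1 p=1 clk=0 q=0 u=0
  Δ1: clk:0→1
  Δ2: p:1→0
  Δ3: u:0→1
  Δ4: q:0→1
  (4Δ to stable)
t=1 Δ0: r=1 p=0 clk=1 q=1 u=1
  Δ1: clk:1→0
  (1Δ to stable)
t=2 Δ0: r=1 p=0 clk=0 q=1 u=1
  Δ1: clk:0→1
  Δ2: p:0→1
  Δ3: u:1→0
  Δ4: q:1→0
  (4Δ to stable)
t=3 Δ0: r=1 p=1 clk=1 q=0 u=0
  Δ1: clk:1→0
  (1Δ to stable)
t=4 Δ0: r=1 p=1 clk=0 q=0 u=0
  Δ1: clk:0→1
  Δ2: p:1→0
  Δ3: u:0→1
  Δ4: q:0→1
  (4Δ to stable)
t=5 Δ0: r=1 p=0 clk=1 q=1 u=1
  Δ1: clk:1→0
  (1Δ to stable)
t=6 Δ0: r=1 p=0 clk=0 q=1 u=1
  Δ1: clk:0→1
  Δ2: p:0→1
  Δ3: u:1→0
  Δ4: q:1→0
  (4Δ to stable)
t=7 Δ0: r=1 p=1 clk=1 q=0 u=0
  Δ1: clk:1→0
  (1Δ to stable)
t=8 Δ0: r=1 p=1 clk=0 q=0 u=0
  Δ1: clk:0→1
  Δ2: p:1→0
  Δ3: u:0→1
  Δ4: q:0→1
  (4Δ to stable)
t=9 Δ0: r=1 p=0 clk=1 q=1 u=1
  Δ1: clk:1→0
  (1Δ to stable)
t=10 Δ0: r=1 p=0 clk=0 q=1 u=1
  Δ1: clk:0→1
  Δ2: p:0→1
  Δ3: u:1→0
  Δ4: q:1→0
  (4Δ to stable)
t=11 Δ0: r=1 p=1 clk=1 q=0 u=0
  Δ1: clk:1→0
  (1Δ to stable)
t=12 Δ0: r=1 p=1 clk=0 q=0 u=0
  Δ1: clk:0→1
  Δ2: p:1→0
  Δ3: u:0→1
  Δ4: q:0→1
  (4Δ to stable)
t=13 Δ0: r=1 p=0 clk=1 q=1 u=1
  Δ1: clk:1→0
  (1Δ to stable)
t=14 Δ0: r=1 p=0 clk=0 q=1 u=1
  Δ1: clk:0→1
  Δ2: p:0→1
  Δ3: u:1→0
  Δ4: q:1→0
  (4Δ to stable)
t=15 Δ0: r=1 p=1 clk=1 q=0 u=0
  Δ1: clk:1→0
  (1Δ to stable)
t=16 Δ0: r=1 p=1 clk=0 q=0 u=0
  Δ1: clk:0→1
  Δ2: p:1→0
  Δ3: u:0→1
  Δ4: q:0→1
  (4Δ to stable)
t=17 Δ0: r=1 p=0 clk=1 q=1 u=1
  Δ1: clk:1→0
  (1Δ to stable)
t=18 Δ0: r=1 p=0 clk=0 q=1 u=1
  Δ1: clk:0→1
  Δ2: p:0→1
  Δ3: u:1→0
  Δ4: q:1→0
  (4Δ to stable)
t=19 Δ0: r=1 p=1 clk=1 q=0 u=0
  Δ1: clk:1→0
  (1Δ to stable)

0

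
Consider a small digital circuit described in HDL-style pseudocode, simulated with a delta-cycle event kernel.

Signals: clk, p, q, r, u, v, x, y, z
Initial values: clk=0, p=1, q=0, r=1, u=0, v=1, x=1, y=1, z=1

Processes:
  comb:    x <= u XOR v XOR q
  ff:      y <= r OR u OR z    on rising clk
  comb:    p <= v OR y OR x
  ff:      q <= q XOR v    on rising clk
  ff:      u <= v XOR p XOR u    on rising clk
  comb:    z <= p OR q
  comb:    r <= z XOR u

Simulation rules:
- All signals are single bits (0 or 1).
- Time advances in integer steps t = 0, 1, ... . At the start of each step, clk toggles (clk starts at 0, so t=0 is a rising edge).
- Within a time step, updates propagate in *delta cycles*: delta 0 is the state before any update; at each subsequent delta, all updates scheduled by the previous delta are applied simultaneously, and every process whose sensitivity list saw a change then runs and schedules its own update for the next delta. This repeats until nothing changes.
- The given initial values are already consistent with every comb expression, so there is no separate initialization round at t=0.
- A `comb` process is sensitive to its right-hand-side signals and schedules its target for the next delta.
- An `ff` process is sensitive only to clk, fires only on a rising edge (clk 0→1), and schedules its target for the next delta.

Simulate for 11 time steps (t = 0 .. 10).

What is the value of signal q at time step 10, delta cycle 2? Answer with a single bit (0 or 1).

0

t=0 Δ0: y=1 q=0 x=1 clk=0 u=0 p=1 r=1 v=1 z=1
  Δ1: clk:0→1
  Δ2: q:0→1
  Δ3: x:1→0
  (3Δ to stable)
t=1 Δ0: y=1 q=1 x=0 clk=1 u=0 p=1 r=1 v=1 z=1
  Δ1: clk:1→0
  (1Δ to stable)
t=2 Δ0: y=1 q=1 x=0 clk=0 u=0 p=1 r=1 v=1 z=1
  Δ1: clk:0→1
  Δ2: q:1→0
  Δ3: x:0→1
  (3Δ to stable)
t=3 Δ0: y=1 q=0 x=1 clk=1 u=0 p=1 r=1 v=1 z=1
  Δ1: clk:1→0
  (1Δ to stable)
t=4 Δ0: y=1 q=0 x=1 clk=0 u=0 p=1 r=1 v=1 z=1
  Δ1: clk:0→1
  Δ2: q:0→1
  Δ3: x:1→0
  (3Δ to stable)
t=5 Δ0: y=1 q=1 x=0 clk=1 u=0 p=1 r=1 v=1 z=1
  Δ1: clk:1→0
  (1Δ to stable)
t=6 Δ0: y=1 q=1 x=0 clk=0 u=0 p=1 r=1 v=1 z=1
  Δ1: clk:0→1
  Δ2: q:1→0
  Δ3: x:0→1
  (3Δ to stable)
t=7 Δ0: y=1 q=0 x=1 clk=1 u=0 p=1 r=1 v=1 z=1
  Δ1: clk:1→0
  (1Δ to stable)
t=8 Δ0: y=1 q=0 x=1 clk=0 u=0 p=1 r=1 v=1 z=1
  Δ1: clk:0→1
  Δ2: q:0→1
  Δ3: x:1→0
  (3Δ to stable)
t=9 Δ0: y=1 q=1 x=0 clk=1 u=0 p=1 r=1 v=1 z=1
  Δ1: clk:1→0
  (1Δ to stable)
t=10 Δ0: y=1 q=1 x=0 clk=0 u=0 p=1 r=1 v=1 z=1
  Δ1: clk:0→1
  Δ2: q:1→0
  Δ3: x:0→1
  (3Δ to stable)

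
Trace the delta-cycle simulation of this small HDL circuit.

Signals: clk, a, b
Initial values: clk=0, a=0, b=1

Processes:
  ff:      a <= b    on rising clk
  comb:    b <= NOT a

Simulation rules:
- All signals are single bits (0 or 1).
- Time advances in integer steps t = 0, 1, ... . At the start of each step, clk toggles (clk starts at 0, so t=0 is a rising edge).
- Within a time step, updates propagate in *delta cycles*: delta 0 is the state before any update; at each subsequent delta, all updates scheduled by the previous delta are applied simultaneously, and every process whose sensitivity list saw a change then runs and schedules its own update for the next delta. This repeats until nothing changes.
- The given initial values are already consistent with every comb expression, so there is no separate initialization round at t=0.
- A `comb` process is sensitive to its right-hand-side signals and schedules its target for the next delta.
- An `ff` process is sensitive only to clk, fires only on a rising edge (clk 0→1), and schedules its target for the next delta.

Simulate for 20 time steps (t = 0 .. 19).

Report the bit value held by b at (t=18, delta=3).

1

t=0 Δ0: a=0 clk=0 b=1
  Δ1: clk:0→1
  Δ2: a:0→1
  Δ3: b:1→0
  (3Δ to stable)
t=1 Δ0: a=1 clk=1 b=0
  Δ1: clk:1→0
  (1Δ to stable)
t=2 Δ0: a=1 clk=0 b=0
  Δ1: clk:0→1
  Δ2: a:1→0
  Δ3: b:0→1
  (3Δ to stable)
t=3 Δ0: a=0 clk=1 b=1
  Δ1: clk:1→0
  (1Δ to stable)
t=4 Δ0: a=0 clk=0 b=1
  Δ1: clk:0→1
  Δ2: a:0→1
  Δ3: b:1→0
  (3Δ to stable)
t=5 Δ0: a=1 clk=1 b=0
  Δ1: clk:1→0
  (1Δ to stable)
t=6 Δ0: a=1 clk=0 b=0
  Δ1: clk:0→1
  Δ2: a:1→0
  Δ3: b:0→1
  (3Δ to stable)
t=7 Δ0: a=0 clk=1 b=1
  Δ1: clk:1→0
  (1Δ to stable)
t=8 Δ0: a=0 clk=0 b=1
  Δ1: clk:0→1
  Δ2: a:0→1
  Δ3: b:1→0
  (3Δ to stable)
t=9 Δ0: a=1 clk=1 b=0
  Δ1: clk:1→0
  (1Δ to stable)
t=10 Δ0: a=1 clk=0 b=0
  Δ1: clk:0→1
  Δ2: a:1→0
  Δ3: b:0→1
  (3Δ to stable)
t=11 Δ0: a=0 clk=1 b=1
  Δ1: clk:1→0
  (1Δ to stable)
t=12 Δ0: a=0 clk=0 b=1
  Δ1: clk:0→1
  Δ2: a:0→1
  Δ3: b:1→0
  (3Δ to stable)
t=13 Δ0: a=1 clk=1 b=0
  Δ1: clk:1→0
  (1Δ to stable)
t=14 Δ0: a=1 clk=0 b=0
  Δ1: clk:0→1
  Δ2: a:1→0
  Δ3: b:0→1
  (3Δ to stable)
t=15 Δ0: a=0 clk=1 b=1
  Δ1: clk:1→0
  (1Δ to stable)
t=16 Δ0: a=0 clk=0 b=1
  Δ1: clk:0→1
  Δ2: a:0→1
  Δ3: b:1→0
  (3Δ to stable)
t=17 Δ0: a=1 clk=1 b=0
  Δ1: clk:1→0
  (1Δ to stable)
t=18 Δ0: a=1 clk=0 b=0
  Δ1: clk:0→1
  Δ2: a:1→0
  Δ3: b:0→1
  (3Δ to stable)
t=19 Δ0: a=0 clk=1 b=1
  Δ1: clk:1→0
  (1Δ to stable)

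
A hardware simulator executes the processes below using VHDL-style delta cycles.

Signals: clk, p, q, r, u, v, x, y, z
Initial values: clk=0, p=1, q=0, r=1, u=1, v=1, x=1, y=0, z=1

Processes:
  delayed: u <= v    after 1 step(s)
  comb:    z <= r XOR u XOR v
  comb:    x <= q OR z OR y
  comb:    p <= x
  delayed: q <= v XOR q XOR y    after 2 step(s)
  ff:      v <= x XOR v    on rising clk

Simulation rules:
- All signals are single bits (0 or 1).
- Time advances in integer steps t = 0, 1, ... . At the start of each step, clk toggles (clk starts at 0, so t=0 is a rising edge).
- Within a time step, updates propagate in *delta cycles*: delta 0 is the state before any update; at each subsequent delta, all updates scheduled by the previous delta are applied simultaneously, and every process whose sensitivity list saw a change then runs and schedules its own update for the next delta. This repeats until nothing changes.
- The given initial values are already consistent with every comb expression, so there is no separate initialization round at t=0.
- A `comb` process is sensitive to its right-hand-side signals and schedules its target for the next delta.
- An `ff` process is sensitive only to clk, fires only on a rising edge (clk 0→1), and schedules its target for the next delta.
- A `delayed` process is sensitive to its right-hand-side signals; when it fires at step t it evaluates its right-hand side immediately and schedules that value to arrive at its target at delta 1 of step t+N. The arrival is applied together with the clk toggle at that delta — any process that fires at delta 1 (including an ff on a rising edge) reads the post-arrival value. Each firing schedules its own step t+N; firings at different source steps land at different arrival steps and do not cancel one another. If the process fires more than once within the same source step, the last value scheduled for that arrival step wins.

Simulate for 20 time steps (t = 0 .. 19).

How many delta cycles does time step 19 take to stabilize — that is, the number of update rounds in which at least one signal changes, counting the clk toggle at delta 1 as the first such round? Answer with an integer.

t0.Δ0 y=0 p=1 clk=0 v=1 q=0 r=1 u=1 x=1 z=1
t0.Δ1 y=0 p=1 clk=1 v=1 q=0 r=1 u=1 x=1 z=1
t0.Δ2 y=0 p=1 clk=1 v=0 q=0 r=1 u=1 x=1 z=1
t0.Δ3 y=0 p=1 clk=1 v=0 q=0 r=1 u=1 x=1 z=0
t0.Δ4 y=0 p=1 clk=1 v=0 q=0 r=1 u=1 x=0 z=0
t0.Δ5 y=0 p=0 clk=1 v=0 q=0 r=1 u=1 x=0 z=0
t1.Δ0 y=0 p=0 clk=1 v=0 q=0 r=1 u=1 x=0 z=0
t1.Δ1 y=0 p=0 clk=0 v=0 q=0 r=1 u=0 x=0 z=0
t1.Δ2 y=0 p=0 clk=0 v=0 q=0 r=1 u=0 x=0 z=1
t1.Δ3 y=0 p=0 clk=0 v=0 q=0 r=1 u=0 x=1 z=1
t1.Δ4 y=0 p=1 clk=0 v=0 q=0 r=1 u=0 x=1 z=1
t2.Δ0 y=0 p=1 clk=0 v=0 q=0 r=1 u=0 x=1 z=1
t2.Δ1 y=0 p=1 clk=1 v=0 q=0 r=1 u=0 x=1 z=1
t2.Δ2 y=0 p=1 clk=1 v=1 q=0 r=1 u=0 x=1 z=1
t2.Δ3 y=0 p=1 clk=1 v=1 q=0 r=1 u=0 x=1 z=0
t2.Δ4 y=0 p=1 clk=1 v=1 q=0 r=1 u=0 x=0 z=0
t2.Δ5 y=0 p=0 clk=1 v=1 q=0 r=1 u=0 x=0 z=0
t3.Δ0 y=0 p=0 clk=1 v=1 q=0 r=1 u=0 x=0 z=0
t3.Δ1 y=0 p=0 clk=0 v=1 q=0 r=1 u=1 x=0 z=0
t3.Δ2 y=0 p=0 clk=0 v=1 q=0 r=1 u=1 x=0 z=1
t3.Δ3 y=0 p=0 clk=0 v=1 q=0 r=1 u=1 x=1 z=1
t3.Δ4 y=0 p=1 clk=0 v=1 q=0 r=1 u=1 x=1 z=1
t4.Δ0 y=0 p=1 clk=0 v=1 q=0 r=1 u=1 x=1 z=1
t4.Δ1 y=0 p=1 clk=1 v=1 q=1 r=1 u=1 x=1 z=1
t4.Δ2 y=0 p=1 clk=1 v=0 q=1 r=1 u=1 x=1 z=1
t4.Δ3 y=0 p=1 clk=1 v=0 q=1 r=1 u=1 x=1 z=0
t5.Δ0 y=0 p=1 clk=1 v=0 q=1 r=1 u=1 x=1 z=0
t5.Δ1 y=0 p=1 clk=0 v=0 q=1 r=1 u=0 x=1 z=0
t5.Δ2 y=0 p=1 clk=0 v=0 q=1 r=1 u=0 x=1 z=1
t6.Δ0 y=0 p=1 clk=0 v=0 q=1 r=1 u=0 x=1 z=1
t6.Δ1 y=0 p=1 clk=1 v=0 q=1 r=1 u=0 x=1 z=1
t6.Δ2 y=0 p=1 clk=1 v=1 q=1 r=1 u=0 x=1 z=1
t6.Δ3 y=0 p=1 clk=1 v=1 q=1 r=1 u=0 x=1 z=0
t7.Δ0 y=0 p=1 clk=1 v=1 q=1 r=1 u=0 x=1 z=0
t7.Δ1 y=0 p=1 clk=0 v=1 q=1 r=1 u=1 x=1 z=0
t7.Δ2 y=0 p=1 clk=0 v=1 q=1 r=1 u=1 x=1 z=1
t8.Δ0 y=0 p=1 clk=0 v=1 q=1 r=1 u=1 x=1 z=1
t8.Δ1 y=0 p=1 clk=1 v=1 q=0 r=1 u=1 x=1 z=1
t8.Δ2 y=0 p=1 clk=1 v=0 q=0 r=1 u=1 x=1 z=1
t8.Δ3 y=0 p=1 clk=1 v=0 q=0 r=1 u=1 x=1 z=0
t8.Δ4 y=0 p=1 clk=1 v=0 q=0 r=1 u=1 x=0 z=0
t8.Δ5 y=0 p=0 clk=1 v=0 q=0 r=1 u=1 x=0 z=0
t9.Δ0 y=0 p=0 clk=1 v=0 q=0 r=1 u=1 x=0 z=0
t9.Δ1 y=0 p=0 clk=0 v=0 q=0 r=1 u=0 x=0 z=0
t9.Δ2 y=0 p=0 clk=0 v=0 q=0 r=1 u=0 x=0 z=1
t9.Δ3 y=0 p=0 clk=0 v=0 q=0 r=1 u=0 x=1 z=1
t9.Δ4 y=0 p=1 clk=0 v=0 q=0 r=1 u=0 x=1 z=1
t10.Δ0 y=0 p=1 clk=0 v=0 q=0 r=1 u=0 x=1 z=1
t10.Δ1 y=0 p=1 clk=1 v=0 q=0 r=1 u=0 x=1 z=1
t10.Δ2 y=0 p=1 clk=1 v=1 q=0 r=1 u=0 x=1 z=1
t10.Δ3 y=0 p=1 clk=1 v=1 q=0 r=1 u=0 x=1 z=0
t10.Δ4 y=0 p=1 clk=1 v=1 q=0 r=1 u=0 x=0 z=0
t10.Δ5 y=0 p=0 clk=1 v=1 q=0 r=1 u=0 x=0 z=0
t11.Δ0 y=0 p=0 clk=1 v=1 q=0 r=1 u=0 x=0 z=0
t11.Δ1 y=0 p=0 clk=0 v=1 q=0 r=1 u=1 x=0 z=0
t11.Δ2 y=0 p=0 clk=0 v=1 q=0 r=1 u=1 x=0 z=1
t11.Δ3 y=0 p=0 clk=0 v=1 q=0 r=1 u=1 x=1 z=1
t11.Δ4 y=0 p=1 clk=0 v=1 q=0 r=1 u=1 x=1 z=1
t12.Δ0 y=0 p=1 clk=0 v=1 q=0 r=1 u=1 x=1 z=1
t12.Δ1 y=0 p=1 clk=1 v=1 q=1 r=1 u=1 x=1 z=1
t12.Δ2 y=0 p=1 clk=1 v=0 q=1 r=1 u=1 x=1 z=1
t12.Δ3 y=0 p=1 clk=1 v=0 q=1 r=1 u=1 x=1 z=0
t13.Δ0 y=0 p=1 clk=1 v=0 q=1 r=1 u=1 x=1 z=0
t13.Δ1 y=0 p=1 clk=0 v=0 q=1 r=1 u=0 x=1 z=0
t13.Δ2 y=0 p=1 clk=0 v=0 q=1 r=1 u=0 x=1 z=1
t14.Δ0 y=0 p=1 clk=0 v=0 q=1 r=1 u=0 x=1 z=1
t14.Δ1 y=0 p=1 clk=1 v=0 q=1 r=1 u=0 x=1 z=1
t14.Δ2 y=0 p=1 clk=1 v=1 q=1 r=1 u=0 x=1 z=1
t14.Δ3 y=0 p=1 clk=1 v=1 q=1 r=1 u=0 x=1 z=0
t15.Δ0 y=0 p=1 clk=1 v=1 q=1 r=1 u=0 x=1 z=0
t15.Δ1 y=0 p=1 clk=0 v=1 q=1 r=1 u=1 x=1 z=0
t15.Δ2 y=0 p=1 clk=0 v=1 q=1 r=1 u=1 x=1 z=1
t16.Δ0 y=0 p=1 clk=0 v=1 q=1 r=1 u=1 x=1 z=1
t16.Δ1 y=0 p=1 clk=1 v=1 q=0 r=1 u=1 x=1 z=1
t16.Δ2 y=0 p=1 clk=1 v=0 q=0 r=1 u=1 x=1 z=1
t16.Δ3 y=0 p=1 clk=1 v=0 q=0 r=1 u=1 x=1 z=0
t16.Δ4 y=0 p=1 clk=1 v=0 q=0 r=1 u=1 x=0 z=0
t16.Δ5 y=0 p=0 clk=1 v=0 q=0 r=1 u=1 x=0 z=0
t17.Δ0 y=0 p=0 clk=1 v=0 q=0 r=1 u=1 x=0 z=0
t17.Δ1 y=0 p=0 clk=0 v=0 q=0 r=1 u=0 x=0 z=0
t17.Δ2 y=0 p=0 clk=0 v=0 q=0 r=1 u=0 x=0 z=1
t17.Δ3 y=0 p=0 clk=0 v=0 q=0 r=1 u=0 x=1 z=1
t17.Δ4 y=0 p=1 clk=0 v=0 q=0 r=1 u=0 x=1 z=1
t18.Δ0 y=0 p=1 clk=0 v=0 q=0 r=1 u=0 x=1 z=1
t18.Δ1 y=0 p=1 clk=1 v=0 q=0 r=1 u=0 x=1 z=1
t18.Δ2 y=0 p=1 clk=1 v=1 q=0 r=1 u=0 x=1 z=1
t18.Δ3 y=0 p=1 clk=1 v=1 q=0 r=1 u=0 x=1 z=0
t18.Δ4 y=0 p=1 clk=1 v=1 q=0 r=1 u=0 x=0 z=0
t18.Δ5 y=0 p=0 clk=1 v=1 q=0 r=1 u=0 x=0 z=0
t19.Δ0 y=0 p=0 clk=1 v=1 q=0 r=1 u=0 x=0 z=0
t19.Δ1 y=0 p=0 clk=0 v=1 q=0 r=1 u=1 x=0 z=0
t19.Δ2 y=0 p=0 clk=0 v=1 q=0 r=1 u=1 x=0 z=1
t19.Δ3 y=0 p=0 clk=0 v=1 q=0 r=1 u=1 x=1 z=1
t19.Δ4 y=0 p=1 clk=0 v=1 q=0 r=1 u=1 x=1 z=1

4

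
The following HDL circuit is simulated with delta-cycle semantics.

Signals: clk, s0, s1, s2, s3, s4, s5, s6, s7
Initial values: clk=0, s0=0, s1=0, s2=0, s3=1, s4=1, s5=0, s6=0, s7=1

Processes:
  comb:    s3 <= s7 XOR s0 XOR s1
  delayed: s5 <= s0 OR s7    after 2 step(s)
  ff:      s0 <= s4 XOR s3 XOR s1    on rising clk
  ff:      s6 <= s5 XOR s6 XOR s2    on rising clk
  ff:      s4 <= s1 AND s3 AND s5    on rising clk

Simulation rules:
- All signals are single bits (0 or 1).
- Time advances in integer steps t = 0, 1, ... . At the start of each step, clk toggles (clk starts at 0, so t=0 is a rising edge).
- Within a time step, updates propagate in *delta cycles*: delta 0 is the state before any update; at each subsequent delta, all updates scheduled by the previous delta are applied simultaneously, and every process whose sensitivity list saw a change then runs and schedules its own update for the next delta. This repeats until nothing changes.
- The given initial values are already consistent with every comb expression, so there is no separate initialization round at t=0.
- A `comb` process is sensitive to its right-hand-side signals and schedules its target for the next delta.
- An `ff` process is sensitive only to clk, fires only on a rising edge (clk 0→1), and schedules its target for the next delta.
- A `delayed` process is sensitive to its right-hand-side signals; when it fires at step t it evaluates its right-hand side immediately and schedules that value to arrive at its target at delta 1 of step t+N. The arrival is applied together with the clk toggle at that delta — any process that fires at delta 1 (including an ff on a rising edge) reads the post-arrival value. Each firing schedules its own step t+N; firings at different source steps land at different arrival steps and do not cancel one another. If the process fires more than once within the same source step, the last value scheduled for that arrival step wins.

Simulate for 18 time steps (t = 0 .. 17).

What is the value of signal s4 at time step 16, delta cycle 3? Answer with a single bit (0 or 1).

[bits: s6,s0,clk,s1,s3,s4,s2,s7,s5]
t=0: Δ0=000011010 Δ1=001011010 Δ2=001010010 | 2Δ
t=1: Δ0=001010010 Δ1=000010010 | 1Δ
t=2: Δ0=000010010 Δ1=001010010 Δ2=011010010 Δ3=011000010 | 3Δ
t=3: Δ0=011000010 Δ1=010000010 | 1Δ
t=4: Δ0=010000010 Δ1=011000011 Δ2=101000011 Δ3=101010011 | 3Δ
t=5: Δ0=101010011 Δ1=100010011 | 1Δ
t=6: Δ0=100010011 Δ1=101010011 Δ2=011010011 Δ3=011000011 | 3Δ
t=7: Δ0=011000011 Δ1=010000011 | 1Δ
t=8: Δ0=010000011 Δ1=011000011 Δ2=101000011 Δ3=101010011 | 3Δ
t=9: Δ0=101010011 Δ1=100010011 | 1Δ
t=10: Δ0=100010011 Δ1=101010011 Δ2=011010011 Δ3=011000011 | 3Δ
t=11: Δ0=011000011 Δ1=010000011 | 1Δ
t=12: Δ0=010000011 Δ1=011000011 Δ2=101000011 Δ3=101010011 | 3Δ
t=13: Δ0=101010011 Δ1=100010011 | 1Δ
t=14: Δ0=100010011 Δ1=101010011 Δ2=011010011 Δ3=011000011 | 3Δ
t=15: Δ0=011000011 Δ1=010000011 | 1Δ
t=16: Δ0=010000011 Δ1=011000011 Δ2=101000011 Δ3=101010011 | 3Δ
t=17: Δ0=101010011 Δ1=100010011 | 1Δ

0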